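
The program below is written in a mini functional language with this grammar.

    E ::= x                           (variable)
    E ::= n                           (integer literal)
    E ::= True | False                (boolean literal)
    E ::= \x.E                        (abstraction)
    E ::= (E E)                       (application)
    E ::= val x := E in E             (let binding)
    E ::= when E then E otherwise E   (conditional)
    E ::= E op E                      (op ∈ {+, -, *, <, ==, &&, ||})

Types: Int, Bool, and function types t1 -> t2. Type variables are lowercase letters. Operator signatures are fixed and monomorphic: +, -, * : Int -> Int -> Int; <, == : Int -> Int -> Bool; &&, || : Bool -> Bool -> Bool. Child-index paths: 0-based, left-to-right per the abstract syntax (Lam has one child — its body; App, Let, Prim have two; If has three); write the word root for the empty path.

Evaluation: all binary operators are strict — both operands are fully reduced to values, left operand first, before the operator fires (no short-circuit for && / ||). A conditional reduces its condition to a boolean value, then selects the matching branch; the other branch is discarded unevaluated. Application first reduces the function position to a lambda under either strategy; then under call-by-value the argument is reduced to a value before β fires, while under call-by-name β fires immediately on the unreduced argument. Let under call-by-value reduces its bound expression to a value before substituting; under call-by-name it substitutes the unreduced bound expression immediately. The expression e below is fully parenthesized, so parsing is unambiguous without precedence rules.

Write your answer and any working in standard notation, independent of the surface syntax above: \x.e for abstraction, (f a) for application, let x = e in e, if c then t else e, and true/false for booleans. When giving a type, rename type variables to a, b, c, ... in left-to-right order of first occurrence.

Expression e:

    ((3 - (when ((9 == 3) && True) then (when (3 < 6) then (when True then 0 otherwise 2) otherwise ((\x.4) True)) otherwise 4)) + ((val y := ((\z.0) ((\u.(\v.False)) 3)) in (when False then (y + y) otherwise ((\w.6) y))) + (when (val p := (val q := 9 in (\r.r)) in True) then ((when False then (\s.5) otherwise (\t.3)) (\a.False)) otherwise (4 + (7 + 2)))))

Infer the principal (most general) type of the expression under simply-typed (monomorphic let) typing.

Working:
  unify Int ~ Int
  unify Int ~ Int
  unify Int ~ Int
  unify Bool ~ Bool
  unify Bool ~ Bool
  unify Bool ~ Bool
  unify Int ~ Int
  unify Int ~ Int
  unify Bool ~ Bool
  unify Bool ~ Bool
  unify Int ~ Int
\x._ : a -> Int
  unify a -> Int ~ Bool -> b
  unify a ~ Bool
  unify Int ~ b
_ _ : Int
  unify Int ~ Int
  unify Int ~ Int
  unify Int ~ Int
  unify Int ~ Int
\z._ : c -> Int
\v._ : e -> Bool
\u._ : d -> e -> Bool
  unify d -> e -> Bool ~ Int -> f
  unify d ~ Int
  unify e -> Bool ~ f
_ _ : e -> Bool
  unify c -> Int ~ (e -> Bool) -> g
  unify c ~ e -> Bool
  unify Int ~ g
_ _ : Int
let y : Int
  unify Bool ~ Bool
y : Int
  unify Int ~ Int
y : Int
  unify Int ~ Int
\w._ : h -> Int
y : Int
  unify h -> Int ~ Int -> i
  unify h ~ Int
  unify Int ~ i
_ _ : Int
  unify Int ~ Int
  unify Int ~ Int
let q : Int
r : j
\r._ : j -> j
let p : j -> j
  unify Bool ~ Bool
  unify Bool ~ Bool
\s._ : k -> Int
\t._ : l -> Int
  unify k -> Int ~ l -> Int
  unify k ~ l
  unify Int ~ Int
\a._ : m -> Bool
  unify l -> Int ~ (m -> Bool) -> n
  unify l ~ m -> Bool
  unify Int ~ n
_ _ : Int
  unify Int ~ Int
  unify Int ~ Int
  unify Int ~ Int
  unify Int ~ Int
  unify Int ~ Int
  unify Int ~ Int
  unify Int ~ Int

Answer: Int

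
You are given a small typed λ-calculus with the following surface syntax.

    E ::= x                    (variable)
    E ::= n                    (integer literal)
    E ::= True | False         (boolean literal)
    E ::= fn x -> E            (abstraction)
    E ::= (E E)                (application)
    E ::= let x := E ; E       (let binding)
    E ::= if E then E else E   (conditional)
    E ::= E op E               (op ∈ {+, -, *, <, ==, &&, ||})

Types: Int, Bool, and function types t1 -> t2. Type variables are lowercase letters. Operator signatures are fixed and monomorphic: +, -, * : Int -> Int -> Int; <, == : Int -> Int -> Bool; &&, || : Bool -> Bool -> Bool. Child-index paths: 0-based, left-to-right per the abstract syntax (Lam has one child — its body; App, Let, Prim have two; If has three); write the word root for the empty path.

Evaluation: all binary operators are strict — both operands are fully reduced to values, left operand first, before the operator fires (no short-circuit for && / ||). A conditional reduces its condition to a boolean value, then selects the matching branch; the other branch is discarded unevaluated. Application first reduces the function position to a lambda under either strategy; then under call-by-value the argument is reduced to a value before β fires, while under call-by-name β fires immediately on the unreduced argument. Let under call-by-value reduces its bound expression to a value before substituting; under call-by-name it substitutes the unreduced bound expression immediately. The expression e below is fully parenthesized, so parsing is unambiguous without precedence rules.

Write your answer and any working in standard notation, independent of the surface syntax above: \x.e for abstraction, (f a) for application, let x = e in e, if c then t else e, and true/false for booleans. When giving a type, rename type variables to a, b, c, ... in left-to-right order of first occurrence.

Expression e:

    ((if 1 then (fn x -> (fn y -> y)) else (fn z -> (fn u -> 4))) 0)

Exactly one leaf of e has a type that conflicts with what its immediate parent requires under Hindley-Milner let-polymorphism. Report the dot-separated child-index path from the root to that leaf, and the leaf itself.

Answer: 0.0 : 1

Working:
  unify Int ~ Bool
  FAIL: mismatch Int ~ Bool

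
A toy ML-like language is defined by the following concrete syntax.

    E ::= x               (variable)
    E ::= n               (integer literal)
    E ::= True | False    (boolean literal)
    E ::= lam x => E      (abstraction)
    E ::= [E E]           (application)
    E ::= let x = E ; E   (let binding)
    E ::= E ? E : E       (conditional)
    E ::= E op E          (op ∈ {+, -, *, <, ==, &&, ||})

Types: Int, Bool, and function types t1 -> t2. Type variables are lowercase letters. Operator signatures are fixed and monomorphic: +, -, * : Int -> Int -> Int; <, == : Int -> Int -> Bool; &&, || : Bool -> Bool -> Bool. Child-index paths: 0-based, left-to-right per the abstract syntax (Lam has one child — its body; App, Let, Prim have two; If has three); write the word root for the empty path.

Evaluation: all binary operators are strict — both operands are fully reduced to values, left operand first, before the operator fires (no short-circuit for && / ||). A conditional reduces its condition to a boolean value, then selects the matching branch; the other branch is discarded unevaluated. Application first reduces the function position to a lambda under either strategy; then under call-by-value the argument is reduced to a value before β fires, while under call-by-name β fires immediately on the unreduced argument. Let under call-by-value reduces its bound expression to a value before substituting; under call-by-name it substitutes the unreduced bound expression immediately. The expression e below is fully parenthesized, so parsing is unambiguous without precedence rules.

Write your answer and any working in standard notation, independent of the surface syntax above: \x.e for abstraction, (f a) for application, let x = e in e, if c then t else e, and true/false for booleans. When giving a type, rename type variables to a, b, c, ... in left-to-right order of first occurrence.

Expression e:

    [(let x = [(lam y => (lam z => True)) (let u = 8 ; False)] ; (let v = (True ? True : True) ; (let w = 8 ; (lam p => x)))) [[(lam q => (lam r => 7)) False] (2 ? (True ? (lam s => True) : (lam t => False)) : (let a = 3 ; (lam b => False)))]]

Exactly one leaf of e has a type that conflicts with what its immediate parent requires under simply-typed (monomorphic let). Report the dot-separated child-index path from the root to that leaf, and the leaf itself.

Derivation:
\z._ : b -> Bool
\y._ : a -> b -> Bool
let u : Int
  unify a -> b -> Bool ~ Bool -> c
  unify a ~ Bool
  unify b -> Bool ~ c
_ _ : b -> Bool
let x : b -> Bool
  unify Bool ~ Bool
  unify Bool ~ Bool
let v : Bool
let w : Int
x : b -> Bool
\p._ : d -> b -> Bool
\r._ : f -> Int
\q._ : e -> f -> Int
  unify e -> f -> Int ~ Bool -> g
  unify e ~ Bool
  unify f -> Int ~ g
_ _ : f -> Int
  unify Int ~ Bool
  FAIL: mismatch Int ~ Bool

Answer: 1.1.0 : 2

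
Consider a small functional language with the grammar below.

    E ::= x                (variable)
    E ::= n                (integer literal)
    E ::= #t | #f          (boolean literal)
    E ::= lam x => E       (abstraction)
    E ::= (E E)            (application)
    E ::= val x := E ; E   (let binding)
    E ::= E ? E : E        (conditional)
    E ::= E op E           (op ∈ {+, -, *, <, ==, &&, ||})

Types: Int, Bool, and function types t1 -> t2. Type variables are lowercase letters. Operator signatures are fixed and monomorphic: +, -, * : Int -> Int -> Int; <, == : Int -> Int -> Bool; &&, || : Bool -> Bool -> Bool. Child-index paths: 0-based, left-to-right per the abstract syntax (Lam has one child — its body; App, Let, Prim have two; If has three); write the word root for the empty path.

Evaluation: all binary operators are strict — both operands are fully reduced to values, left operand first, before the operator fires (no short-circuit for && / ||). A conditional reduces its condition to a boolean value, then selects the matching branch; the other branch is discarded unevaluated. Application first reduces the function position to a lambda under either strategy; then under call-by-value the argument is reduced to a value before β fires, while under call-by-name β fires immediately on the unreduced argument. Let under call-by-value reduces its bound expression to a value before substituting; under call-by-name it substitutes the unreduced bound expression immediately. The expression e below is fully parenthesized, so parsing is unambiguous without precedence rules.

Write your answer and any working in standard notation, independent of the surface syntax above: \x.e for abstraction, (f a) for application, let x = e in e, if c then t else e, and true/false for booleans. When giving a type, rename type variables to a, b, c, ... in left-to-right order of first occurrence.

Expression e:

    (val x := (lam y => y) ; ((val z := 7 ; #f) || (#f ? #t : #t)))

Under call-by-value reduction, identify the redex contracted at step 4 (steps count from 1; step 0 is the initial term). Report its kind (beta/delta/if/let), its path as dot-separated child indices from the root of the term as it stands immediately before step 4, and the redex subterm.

Derivation:
step 0: (let x = (\y.y) in ((let z = 7 in false) || (if false then true else true)))
step 1: [let@root] ((let z = 7 in false) || (if false then true else true))
step 2: [let@0] (false || (if false then true else true))
step 3: [if@1] (false || true)
step 4: [delta@root] true

Answer: delta at root : (false || true)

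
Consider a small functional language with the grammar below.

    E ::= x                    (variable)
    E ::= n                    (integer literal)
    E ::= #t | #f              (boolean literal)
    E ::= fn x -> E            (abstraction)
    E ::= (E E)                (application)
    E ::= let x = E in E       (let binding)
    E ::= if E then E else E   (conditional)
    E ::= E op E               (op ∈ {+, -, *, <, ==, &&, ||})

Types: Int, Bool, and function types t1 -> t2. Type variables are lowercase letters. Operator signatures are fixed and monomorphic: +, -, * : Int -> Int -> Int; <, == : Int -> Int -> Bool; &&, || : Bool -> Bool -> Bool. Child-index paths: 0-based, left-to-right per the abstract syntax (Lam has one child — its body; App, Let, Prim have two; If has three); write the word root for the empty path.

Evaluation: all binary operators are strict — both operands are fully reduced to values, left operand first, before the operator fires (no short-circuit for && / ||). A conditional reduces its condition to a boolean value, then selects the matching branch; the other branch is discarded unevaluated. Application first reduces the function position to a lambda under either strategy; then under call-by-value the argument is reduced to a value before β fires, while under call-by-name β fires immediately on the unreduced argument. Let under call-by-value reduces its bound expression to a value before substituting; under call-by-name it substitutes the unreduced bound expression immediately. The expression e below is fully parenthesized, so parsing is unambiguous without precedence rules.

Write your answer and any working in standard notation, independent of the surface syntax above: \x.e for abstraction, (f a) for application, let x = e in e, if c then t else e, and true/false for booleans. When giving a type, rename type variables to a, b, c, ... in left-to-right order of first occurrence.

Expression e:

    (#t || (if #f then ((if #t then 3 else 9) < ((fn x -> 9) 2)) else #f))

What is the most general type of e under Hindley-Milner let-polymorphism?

Derivation:
  unify Bool ~ Bool
  unify Bool ~ Bool
  unify Bool ~ Bool
  unify Int ~ Int
  unify Int ~ Int
\x._ : a -> Int
  unify a -> Int ~ Int -> b
  unify a ~ Int
  unify Int ~ b
_ _ : Int
  unify Int ~ Int
  unify Bool ~ Bool
  unify Bool ~ Bool

Answer: Bool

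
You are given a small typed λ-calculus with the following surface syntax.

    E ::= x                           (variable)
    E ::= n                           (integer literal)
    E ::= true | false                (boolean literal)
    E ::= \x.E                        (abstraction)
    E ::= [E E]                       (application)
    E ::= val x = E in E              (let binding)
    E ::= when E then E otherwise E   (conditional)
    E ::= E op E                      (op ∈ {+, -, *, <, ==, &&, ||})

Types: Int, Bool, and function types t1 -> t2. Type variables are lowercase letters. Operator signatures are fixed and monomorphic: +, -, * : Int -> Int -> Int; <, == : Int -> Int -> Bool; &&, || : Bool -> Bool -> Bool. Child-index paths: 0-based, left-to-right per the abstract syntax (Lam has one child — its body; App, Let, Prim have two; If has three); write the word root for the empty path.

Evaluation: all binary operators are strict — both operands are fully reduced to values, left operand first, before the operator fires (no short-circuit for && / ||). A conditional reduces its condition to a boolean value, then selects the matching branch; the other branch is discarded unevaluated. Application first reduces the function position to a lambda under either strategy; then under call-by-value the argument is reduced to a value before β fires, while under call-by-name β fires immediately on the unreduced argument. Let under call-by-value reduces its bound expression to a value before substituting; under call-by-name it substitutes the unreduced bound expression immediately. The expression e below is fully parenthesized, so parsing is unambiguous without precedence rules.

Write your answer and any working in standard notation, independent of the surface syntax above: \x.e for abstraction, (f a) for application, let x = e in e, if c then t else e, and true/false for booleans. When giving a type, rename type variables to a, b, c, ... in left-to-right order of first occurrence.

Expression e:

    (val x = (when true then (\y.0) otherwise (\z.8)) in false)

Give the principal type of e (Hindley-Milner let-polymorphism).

Answer: Bool

Trace:
  unify Bool ~ Bool
\y._ : a -> Int
\z._ : b -> Int
  unify a -> Int ~ b -> Int
  unify a ~ b
  unify Int ~ Int
let x : forall. b -> Int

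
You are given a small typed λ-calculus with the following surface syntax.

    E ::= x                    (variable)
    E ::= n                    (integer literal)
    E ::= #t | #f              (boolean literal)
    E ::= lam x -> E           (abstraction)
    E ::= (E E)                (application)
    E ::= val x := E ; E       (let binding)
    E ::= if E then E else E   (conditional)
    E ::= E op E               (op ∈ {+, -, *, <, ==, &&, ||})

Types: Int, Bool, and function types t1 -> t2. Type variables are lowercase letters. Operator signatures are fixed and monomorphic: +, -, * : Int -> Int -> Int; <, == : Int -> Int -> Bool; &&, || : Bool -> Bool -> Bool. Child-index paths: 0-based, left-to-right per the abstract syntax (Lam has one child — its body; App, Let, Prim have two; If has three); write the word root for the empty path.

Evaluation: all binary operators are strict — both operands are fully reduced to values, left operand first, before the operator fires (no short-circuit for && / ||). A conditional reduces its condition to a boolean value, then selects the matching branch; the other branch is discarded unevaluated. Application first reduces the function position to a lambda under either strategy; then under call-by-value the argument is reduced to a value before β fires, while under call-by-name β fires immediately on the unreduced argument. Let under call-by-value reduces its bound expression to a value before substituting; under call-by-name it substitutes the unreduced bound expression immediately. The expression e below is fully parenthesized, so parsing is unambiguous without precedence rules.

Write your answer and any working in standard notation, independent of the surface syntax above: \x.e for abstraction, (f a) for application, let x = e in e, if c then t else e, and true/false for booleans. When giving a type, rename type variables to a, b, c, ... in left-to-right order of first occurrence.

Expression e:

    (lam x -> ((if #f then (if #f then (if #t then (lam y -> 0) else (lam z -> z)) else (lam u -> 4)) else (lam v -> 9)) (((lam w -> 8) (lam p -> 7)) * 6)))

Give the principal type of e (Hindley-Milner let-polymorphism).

Answer: a -> Int

Trace:
  unify Bool ~ Bool
  unify Bool ~ Bool
  unify Bool ~ Bool
\y._ : b -> Int
z : c
\z._ : c -> c
  unify b -> Int ~ c -> c
  unify b ~ c
  unify Int ~ c
\u._ : d -> Int
  unify Int -> Int ~ d -> Int
  unify Int ~ d
  unify Int ~ Int
\v._ : e -> Int
  unify Int -> Int ~ e -> Int
  unify Int ~ e
  unify Int ~ Int
\w._ : f -> Int
\p._ : g -> Int
  unify f -> Int ~ (g -> Int) -> h
  unify f ~ g -> Int
  unify Int ~ h
_ _ : Int
  unify Int ~ Int
  unify Int ~ Int
  unify Int -> Int ~ Int -> i
  unify Int ~ Int
  unify Int ~ i
_ _ : Int
\x._ : a -> Int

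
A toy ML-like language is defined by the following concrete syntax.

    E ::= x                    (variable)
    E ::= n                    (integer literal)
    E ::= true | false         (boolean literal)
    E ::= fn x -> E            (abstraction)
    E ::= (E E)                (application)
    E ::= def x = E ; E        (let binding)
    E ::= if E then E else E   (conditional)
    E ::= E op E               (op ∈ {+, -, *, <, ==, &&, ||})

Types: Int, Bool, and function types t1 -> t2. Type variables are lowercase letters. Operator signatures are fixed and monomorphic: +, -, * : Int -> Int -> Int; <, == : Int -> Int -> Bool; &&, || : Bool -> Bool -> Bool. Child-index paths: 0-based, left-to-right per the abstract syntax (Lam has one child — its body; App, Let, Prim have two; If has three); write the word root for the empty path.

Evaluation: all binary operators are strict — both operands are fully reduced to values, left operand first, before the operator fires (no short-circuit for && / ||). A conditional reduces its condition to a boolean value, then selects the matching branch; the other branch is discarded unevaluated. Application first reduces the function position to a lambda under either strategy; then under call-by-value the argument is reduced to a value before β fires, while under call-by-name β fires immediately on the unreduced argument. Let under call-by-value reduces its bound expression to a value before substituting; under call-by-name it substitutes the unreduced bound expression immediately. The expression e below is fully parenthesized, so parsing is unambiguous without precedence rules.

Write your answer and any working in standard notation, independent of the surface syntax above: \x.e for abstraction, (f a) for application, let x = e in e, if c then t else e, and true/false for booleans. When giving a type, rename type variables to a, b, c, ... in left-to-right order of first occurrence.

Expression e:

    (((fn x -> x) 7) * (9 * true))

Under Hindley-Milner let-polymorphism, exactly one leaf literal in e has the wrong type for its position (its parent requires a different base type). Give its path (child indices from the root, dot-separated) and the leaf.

Derivation:
x : a
\x._ : a -> a
  unify a -> a ~ Int -> b
  unify a ~ Int
  unify Int ~ b
_ _ : Int
  unify Int ~ Int
  unify Int ~ Int
  unify Bool ~ Int
  FAIL: mismatch Bool ~ Int

Answer: 1.1 : true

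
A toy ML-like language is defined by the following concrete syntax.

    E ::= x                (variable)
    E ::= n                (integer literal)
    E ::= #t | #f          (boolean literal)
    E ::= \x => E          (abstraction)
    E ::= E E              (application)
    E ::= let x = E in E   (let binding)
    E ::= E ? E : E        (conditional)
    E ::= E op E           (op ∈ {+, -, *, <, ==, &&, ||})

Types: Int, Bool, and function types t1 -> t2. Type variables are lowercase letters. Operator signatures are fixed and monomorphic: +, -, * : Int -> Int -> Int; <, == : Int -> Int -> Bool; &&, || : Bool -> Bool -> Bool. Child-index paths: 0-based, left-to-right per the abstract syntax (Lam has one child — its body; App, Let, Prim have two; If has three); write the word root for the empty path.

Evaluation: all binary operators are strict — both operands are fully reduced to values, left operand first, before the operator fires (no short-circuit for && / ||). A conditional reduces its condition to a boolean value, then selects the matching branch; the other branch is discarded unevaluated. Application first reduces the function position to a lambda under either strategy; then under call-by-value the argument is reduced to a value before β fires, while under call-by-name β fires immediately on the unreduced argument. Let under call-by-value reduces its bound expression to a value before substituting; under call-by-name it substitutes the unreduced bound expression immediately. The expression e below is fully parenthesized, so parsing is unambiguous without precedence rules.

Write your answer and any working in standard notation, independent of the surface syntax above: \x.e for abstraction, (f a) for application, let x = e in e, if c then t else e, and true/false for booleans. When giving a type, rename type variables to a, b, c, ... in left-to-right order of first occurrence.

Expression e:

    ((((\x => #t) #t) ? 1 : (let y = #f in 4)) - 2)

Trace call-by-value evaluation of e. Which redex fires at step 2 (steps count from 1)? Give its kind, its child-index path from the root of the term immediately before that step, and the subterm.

Answer: if at 0 : (if true then 1 else (let y = false in 4))

Trace:
step 0: ((if ((\x.true) true) then 1 else (let y = false in 4)) - 2)
step 1: [beta@0.0] ((if true then 1 else (let y = false in 4)) - 2)
step 2: [if@0] (1 - 2)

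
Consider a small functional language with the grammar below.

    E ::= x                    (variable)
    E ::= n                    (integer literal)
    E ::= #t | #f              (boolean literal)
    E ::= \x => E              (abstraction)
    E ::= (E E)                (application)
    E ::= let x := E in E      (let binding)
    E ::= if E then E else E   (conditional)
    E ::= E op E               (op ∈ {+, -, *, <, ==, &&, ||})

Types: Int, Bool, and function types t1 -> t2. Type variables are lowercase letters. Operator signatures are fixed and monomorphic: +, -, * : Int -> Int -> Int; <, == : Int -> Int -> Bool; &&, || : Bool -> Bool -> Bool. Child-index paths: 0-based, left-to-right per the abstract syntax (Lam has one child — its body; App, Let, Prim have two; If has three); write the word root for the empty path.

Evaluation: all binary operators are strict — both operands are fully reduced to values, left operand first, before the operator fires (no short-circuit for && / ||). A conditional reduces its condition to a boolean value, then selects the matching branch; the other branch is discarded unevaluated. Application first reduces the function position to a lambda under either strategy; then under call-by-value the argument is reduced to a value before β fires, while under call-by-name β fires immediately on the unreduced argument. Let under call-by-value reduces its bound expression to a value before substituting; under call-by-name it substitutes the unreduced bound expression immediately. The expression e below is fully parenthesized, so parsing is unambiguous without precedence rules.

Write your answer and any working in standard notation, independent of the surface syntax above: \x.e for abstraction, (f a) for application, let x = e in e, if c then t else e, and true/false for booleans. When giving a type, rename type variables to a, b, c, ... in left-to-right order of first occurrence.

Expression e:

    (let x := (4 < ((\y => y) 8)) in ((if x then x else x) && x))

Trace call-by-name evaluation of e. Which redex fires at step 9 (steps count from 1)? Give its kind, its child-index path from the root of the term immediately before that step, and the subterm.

Answer: delta at root : (true && true)

Trace:
step 0: (let x = (4 < ((\y.y) 8)) in ((if x then x else x) && x))
step 1: [let@root] ((if (4 < ((\y.y) 8)) then (4 < ((\y.y) 8)) else (4 < ((\y.y) 8))) && (4 < ((\y.y) 8)))
step 2: [beta@0.0.1] ((if (4 < 8) then (4 < ((\y.y) 8)) else (4 < ((\y.y) 8))) && (4 < ((\y.y) 8)))
step 3: [delta@0.0] ((if true then (4 < ((\y.y) 8)) else (4 < ((\y.y) 8))) && (4 < ((\y.y) 8)))
step 4: [if@0] ((4 < ((\y.y) 8)) && (4 < ((\y.y) 8)))
step 5: [beta@0.1] ((4 < 8) && (4 < ((\y.y) 8)))
step 6: [delta@0] (true && (4 < ((\y.y) 8)))
step 7: [beta@1.1] (true && (4 < 8))
step 8: [delta@1] (true && true)
step 9: [delta@root] true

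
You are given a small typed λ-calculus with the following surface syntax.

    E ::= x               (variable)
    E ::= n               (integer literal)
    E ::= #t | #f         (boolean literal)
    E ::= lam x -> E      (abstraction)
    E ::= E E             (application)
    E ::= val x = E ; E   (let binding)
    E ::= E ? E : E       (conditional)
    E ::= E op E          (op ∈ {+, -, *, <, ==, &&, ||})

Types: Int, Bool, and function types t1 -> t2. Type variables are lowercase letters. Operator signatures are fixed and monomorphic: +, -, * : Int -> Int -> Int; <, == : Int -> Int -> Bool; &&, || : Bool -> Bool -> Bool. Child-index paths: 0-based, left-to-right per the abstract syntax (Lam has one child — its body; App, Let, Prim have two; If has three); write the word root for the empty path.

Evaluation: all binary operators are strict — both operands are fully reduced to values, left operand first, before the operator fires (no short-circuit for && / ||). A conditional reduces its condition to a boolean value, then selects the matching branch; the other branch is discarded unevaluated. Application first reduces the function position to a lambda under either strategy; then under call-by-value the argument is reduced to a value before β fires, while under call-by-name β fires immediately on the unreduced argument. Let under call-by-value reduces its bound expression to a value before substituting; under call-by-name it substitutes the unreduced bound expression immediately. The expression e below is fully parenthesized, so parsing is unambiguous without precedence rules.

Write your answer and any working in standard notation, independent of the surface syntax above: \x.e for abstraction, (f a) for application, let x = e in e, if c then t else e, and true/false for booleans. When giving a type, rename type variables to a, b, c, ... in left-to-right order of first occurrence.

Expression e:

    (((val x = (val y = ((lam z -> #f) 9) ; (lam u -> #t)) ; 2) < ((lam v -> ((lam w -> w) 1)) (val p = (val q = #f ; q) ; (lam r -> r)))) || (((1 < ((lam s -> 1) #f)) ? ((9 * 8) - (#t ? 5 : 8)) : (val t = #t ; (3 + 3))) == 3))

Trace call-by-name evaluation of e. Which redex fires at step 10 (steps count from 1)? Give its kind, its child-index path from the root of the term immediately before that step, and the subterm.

Working:
step 0: (((let x = (let y = ((\z.false) 9) in (\u.true)) in 2) < ((\v.((\w.w) 1)) (let p = (let q = false in q) in (\r.r)))) || ((if (1 < ((\s.1) false)) then ((9 * 8) - (if true then 5 else 8)) else (let t = true in (3 + 3))) == 3))
step 1: [let@0.0] ((2 < ((\v.((\w.w) 1)) (let p = (let q = false in q) in (\r.r)))) || ((if (1 < ((\s.1) false)) then ((9 * 8) - (if true then 5 else 8)) else (let t = true in (3 + 3))) == 3))
step 2: [beta@0.1] ((2 < ((\w.w) 1)) || ((if (1 < ((\s.1) false)) then ((9 * 8) - (if true then 5 else 8)) else (let t = true in (3 + 3))) == 3))
step 3: [beta@0.1] ((2 < 1) || ((if (1 < ((\s.1) false)) then ((9 * 8) - (if true then 5 else 8)) else (let t = true in (3 + 3))) == 3))
step 4: [delta@0] (false || ((if (1 < ((\s.1) false)) then ((9 * 8) - (if true then 5 else 8)) else (let t = true in (3 + 3))) == 3))
step 5: [beta@1.0.0.1] (false || ((if (1 < 1) then ((9 * 8) - (if true then 5 else 8)) else (let t = true in (3 + 3))) == 3))
step 6: [delta@1.0.0] (false || ((if false then ((9 * 8) - (if true then 5 else 8)) else (let t = true in (3 + 3))) == 3))
step 7: [if@1.0] (false || ((let t = true in (3 + 3)) == 3))
step 8: [let@1.0] (false || ((3 + 3) == 3))
step 9: [delta@1.0] (false || (6 == 3))
step 10: [delta@1] (false || false)

Answer: delta at 1 : (6 == 3)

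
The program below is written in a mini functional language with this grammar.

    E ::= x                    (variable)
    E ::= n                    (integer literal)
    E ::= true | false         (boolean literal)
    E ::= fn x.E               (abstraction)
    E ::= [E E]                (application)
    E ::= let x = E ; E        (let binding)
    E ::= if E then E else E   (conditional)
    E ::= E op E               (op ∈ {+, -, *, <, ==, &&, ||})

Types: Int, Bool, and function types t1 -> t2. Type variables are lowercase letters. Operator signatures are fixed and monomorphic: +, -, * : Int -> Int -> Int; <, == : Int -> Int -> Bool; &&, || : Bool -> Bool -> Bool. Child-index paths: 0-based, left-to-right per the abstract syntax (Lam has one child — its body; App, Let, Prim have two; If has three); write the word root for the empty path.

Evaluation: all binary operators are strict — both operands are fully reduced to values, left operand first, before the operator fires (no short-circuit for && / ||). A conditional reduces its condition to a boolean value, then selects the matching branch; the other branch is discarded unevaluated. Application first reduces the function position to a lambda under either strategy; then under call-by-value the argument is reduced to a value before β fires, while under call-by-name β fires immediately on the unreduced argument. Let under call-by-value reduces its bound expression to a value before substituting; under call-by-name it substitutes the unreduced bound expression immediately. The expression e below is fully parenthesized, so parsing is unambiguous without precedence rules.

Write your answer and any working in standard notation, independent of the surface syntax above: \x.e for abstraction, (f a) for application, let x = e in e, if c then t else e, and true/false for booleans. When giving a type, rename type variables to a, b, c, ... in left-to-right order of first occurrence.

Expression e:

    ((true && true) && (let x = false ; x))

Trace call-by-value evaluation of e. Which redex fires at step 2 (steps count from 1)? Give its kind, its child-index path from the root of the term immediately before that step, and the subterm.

Trace:
step 0: ((true && true) && (let x = false in x))
step 1: [delta@0] (true && (let x = false in x))
step 2: [let@1] (true && false)

Answer: let at 1 : (let x = false in x)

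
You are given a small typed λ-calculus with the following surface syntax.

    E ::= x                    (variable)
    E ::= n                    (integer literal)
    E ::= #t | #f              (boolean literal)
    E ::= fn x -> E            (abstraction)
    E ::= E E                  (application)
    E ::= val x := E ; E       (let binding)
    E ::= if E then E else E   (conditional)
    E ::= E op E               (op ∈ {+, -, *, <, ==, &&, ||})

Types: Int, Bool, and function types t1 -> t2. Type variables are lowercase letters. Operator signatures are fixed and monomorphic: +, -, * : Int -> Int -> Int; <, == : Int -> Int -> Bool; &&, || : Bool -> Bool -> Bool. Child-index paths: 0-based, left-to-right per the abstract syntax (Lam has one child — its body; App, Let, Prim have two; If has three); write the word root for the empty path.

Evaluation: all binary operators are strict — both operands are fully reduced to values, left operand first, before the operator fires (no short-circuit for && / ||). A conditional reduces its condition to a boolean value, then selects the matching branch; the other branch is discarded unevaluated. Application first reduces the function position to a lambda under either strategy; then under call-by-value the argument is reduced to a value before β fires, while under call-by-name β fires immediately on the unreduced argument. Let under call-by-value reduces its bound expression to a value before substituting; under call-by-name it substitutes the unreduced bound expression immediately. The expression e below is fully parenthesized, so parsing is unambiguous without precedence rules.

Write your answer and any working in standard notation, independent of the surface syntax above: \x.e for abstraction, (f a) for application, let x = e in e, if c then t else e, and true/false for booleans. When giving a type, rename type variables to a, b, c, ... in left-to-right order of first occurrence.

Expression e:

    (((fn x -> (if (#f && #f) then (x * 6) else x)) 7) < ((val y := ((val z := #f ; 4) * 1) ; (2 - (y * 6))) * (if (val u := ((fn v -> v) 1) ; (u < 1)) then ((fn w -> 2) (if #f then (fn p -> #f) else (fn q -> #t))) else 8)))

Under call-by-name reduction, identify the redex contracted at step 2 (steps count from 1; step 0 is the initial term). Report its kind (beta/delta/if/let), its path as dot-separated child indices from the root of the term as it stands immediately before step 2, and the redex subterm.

Working:
step 0: (((\x.(if (false && false) then (x * 6) else x)) 7) < ((let y = ((let z = false in 4) * 1) in (2 - (y * 6))) * (if (let u = ((\v.v) 1) in (u < 1)) then ((\w.2) (if false then (\p.false) else (\q.true))) else 8)))
step 1: [beta@0] ((if (false && false) then (7 * 6) else 7) < ((let y = ((let z = false in 4) * 1) in (2 - (y * 6))) * (if (let u = ((\v.v) 1) in (u < 1)) then ((\w.2) (if false then (\p.false) else (\q.true))) else 8)))
step 2: [delta@0.0] ((if false then (7 * 6) else 7) < ((let y = ((let z = false in 4) * 1) in (2 - (y * 6))) * (if (let u = ((\v.v) 1) in (u < 1)) then ((\w.2) (if false then (\p.false) else (\q.true))) else 8)))

Answer: delta at 0.0 : (false && false)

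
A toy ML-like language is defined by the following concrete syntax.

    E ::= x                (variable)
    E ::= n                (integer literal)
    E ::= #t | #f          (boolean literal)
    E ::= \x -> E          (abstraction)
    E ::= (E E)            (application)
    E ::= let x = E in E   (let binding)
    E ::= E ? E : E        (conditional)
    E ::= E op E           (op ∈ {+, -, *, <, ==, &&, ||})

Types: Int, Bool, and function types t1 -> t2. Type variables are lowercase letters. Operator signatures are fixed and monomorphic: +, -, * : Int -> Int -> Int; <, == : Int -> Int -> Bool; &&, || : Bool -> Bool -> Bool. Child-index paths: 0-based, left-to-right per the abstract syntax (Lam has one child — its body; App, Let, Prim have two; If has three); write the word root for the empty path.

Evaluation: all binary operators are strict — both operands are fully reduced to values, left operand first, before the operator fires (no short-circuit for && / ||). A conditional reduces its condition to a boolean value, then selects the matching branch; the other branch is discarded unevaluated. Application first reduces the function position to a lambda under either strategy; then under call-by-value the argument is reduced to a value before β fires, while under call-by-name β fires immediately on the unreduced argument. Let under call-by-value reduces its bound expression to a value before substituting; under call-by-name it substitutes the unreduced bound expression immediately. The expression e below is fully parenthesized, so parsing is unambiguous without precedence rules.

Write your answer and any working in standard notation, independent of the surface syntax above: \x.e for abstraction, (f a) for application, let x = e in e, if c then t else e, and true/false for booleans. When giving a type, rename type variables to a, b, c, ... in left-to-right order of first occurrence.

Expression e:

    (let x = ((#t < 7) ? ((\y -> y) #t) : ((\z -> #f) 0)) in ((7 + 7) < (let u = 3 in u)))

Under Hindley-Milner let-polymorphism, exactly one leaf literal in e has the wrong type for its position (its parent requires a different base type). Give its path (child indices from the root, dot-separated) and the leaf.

Answer: 0.0.0 : true

Trace:
  unify Bool ~ Int
  FAIL: mismatch Bool ~ Int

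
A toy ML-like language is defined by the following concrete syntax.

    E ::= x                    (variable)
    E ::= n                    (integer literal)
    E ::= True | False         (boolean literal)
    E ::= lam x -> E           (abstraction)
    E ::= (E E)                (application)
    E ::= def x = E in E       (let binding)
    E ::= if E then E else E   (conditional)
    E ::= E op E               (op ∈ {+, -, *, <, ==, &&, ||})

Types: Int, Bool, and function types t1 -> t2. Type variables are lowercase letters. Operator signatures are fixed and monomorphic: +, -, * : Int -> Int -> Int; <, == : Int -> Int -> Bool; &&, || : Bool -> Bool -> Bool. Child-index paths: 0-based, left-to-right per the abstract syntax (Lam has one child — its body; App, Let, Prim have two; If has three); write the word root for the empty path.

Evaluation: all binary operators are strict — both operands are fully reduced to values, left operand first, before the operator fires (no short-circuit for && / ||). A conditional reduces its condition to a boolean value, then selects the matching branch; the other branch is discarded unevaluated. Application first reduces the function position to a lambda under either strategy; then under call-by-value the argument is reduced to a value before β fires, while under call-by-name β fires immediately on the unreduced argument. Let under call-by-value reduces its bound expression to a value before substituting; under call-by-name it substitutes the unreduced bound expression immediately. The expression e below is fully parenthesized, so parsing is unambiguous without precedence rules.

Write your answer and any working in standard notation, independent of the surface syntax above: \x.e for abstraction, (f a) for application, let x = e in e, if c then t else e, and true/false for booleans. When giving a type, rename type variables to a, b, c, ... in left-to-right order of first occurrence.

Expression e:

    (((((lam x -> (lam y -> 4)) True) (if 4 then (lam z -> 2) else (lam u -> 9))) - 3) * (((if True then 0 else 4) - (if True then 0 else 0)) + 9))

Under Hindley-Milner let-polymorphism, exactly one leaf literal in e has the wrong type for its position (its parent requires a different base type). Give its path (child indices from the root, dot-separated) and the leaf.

Answer: 0.0.1.0 : 4

Derivation:
\y._ : b -> Int
\x._ : a -> b -> Int
  unify a -> b -> Int ~ Bool -> c
  unify a ~ Bool
  unify b -> Int ~ c
_ _ : b -> Int
  unify Int ~ Bool
  FAIL: mismatch Int ~ Bool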